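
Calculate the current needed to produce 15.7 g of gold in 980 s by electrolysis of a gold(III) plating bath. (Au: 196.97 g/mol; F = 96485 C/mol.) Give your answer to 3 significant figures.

23.5 A

n(Au) = 15.7 / 196.97 = 0.07971 mol
Au³⁺ + 3e⁻ → Au, so n(e⁻) = 3 × 0.07971 = 0.2391 mol
Q = 0.2391 × 96485 = 23070 C
I = Q / t = 23070 / 980 s = 23.5 A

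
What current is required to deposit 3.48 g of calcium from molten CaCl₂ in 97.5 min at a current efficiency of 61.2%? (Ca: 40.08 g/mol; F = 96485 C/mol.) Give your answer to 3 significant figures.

n(Ca) = 3.48 / 40.08 = 0.08683 mol
Ca²⁺ + 2e⁻ → Ca, so n(e⁻) = 2 × 0.08683 = 0.1737 mol
Q = 0.1737 × 96485 / 0.612 = 27380 C
I = Q / t = 27380 / 5850 s = 4.68 A

4.68 A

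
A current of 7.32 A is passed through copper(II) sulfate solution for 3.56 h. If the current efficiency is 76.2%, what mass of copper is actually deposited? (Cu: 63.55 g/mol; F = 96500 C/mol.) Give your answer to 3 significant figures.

Q = 7.32 × 12816 = 93810 C
n(e⁻) = 93810 / 96500 = 0.9721 mol
Cu²⁺ + 2e⁻ → Cu, so theoretical m(Cu) = 0.4861 × 63.55 = 30.89 g
Actual mass = 76.2% × 30.89 = 23.5 g

23.5 g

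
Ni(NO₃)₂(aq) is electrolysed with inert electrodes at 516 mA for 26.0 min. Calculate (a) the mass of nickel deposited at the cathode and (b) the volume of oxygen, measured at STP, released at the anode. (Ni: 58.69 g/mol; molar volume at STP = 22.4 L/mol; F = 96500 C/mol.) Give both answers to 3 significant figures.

Q = 0.516 × 1560 = 805.0 C; n(e⁻) = 805.0 / 96500 = 0.008342 mol
Cathode: Ni²⁺ + 2e⁻ → Ni → n(Ni) = 0.008342/2 = 0.004171 mol → 0.245 g
Anode: 2H₂O → O₂ + 4H⁺ + 4e⁻ → n(O₂) = 0.008342/4 = 0.002086 mol → 0.0467 L

0.245 g Ni; 0.0467 L O₂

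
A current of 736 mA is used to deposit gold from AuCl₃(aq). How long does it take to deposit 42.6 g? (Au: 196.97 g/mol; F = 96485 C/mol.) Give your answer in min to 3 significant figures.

1420 min

n(Au) = 42.6 / 196.97 = 0.2163 mol
Au³⁺ + 3e⁻ → Au, so n(e⁻) = 3 × 0.2163 = 0.6489 mol
Q = 0.6489 × 96485 = 62610 C
t = Q / I = 62610 / 0.736 = 85070 s = 1420 min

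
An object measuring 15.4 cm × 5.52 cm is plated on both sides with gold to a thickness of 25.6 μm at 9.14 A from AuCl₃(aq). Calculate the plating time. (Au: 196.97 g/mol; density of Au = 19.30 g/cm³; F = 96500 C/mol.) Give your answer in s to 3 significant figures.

Plated area = 2 × 15.4 × 5.52 = 170.0 cm²
Volume = 170.0 × 25.6×10⁻⁴ cm = 0.4352 cm³
m(Au) = 0.4352 × 19.30 = 8.399 g
n(Au) = 8.399 / 196.97 = 0.04264 mol; n(e⁻) = 3 × 0.04264 = 0.1279 mol
Q = 0.1279 × 96500 = 12340 C
t = 12340 / 9.14 = 1350 s

1350 s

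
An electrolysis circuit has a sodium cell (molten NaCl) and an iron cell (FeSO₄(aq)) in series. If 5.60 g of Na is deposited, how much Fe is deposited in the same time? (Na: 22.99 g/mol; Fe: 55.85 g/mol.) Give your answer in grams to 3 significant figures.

n(Na) = 5.60 / 22.99 = 0.2436 mol
Na⁺ + e⁻ → Na, so n(e⁻) = 0.2436 mol
Same current for the same time ⇒ same n(e⁻) = 0.2436 mol in both cells.
Fe²⁺ + 2e⁻ → Fe, so n(Fe) = 0.2436 / 2 = 0.1218 mol
m(Fe) = 0.1218 × 55.85 = 6.80 g

6.80 g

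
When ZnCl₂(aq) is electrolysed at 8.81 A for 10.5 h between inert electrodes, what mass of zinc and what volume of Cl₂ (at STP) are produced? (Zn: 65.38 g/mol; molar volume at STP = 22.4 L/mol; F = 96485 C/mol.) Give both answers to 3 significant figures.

113 g Zn; 38.7 L Cl₂

Q = 8.81 × 37800 = 3.330×10^5 C; n(e⁻) = 3.330×10^5 / 96485 = 3.451 mol
Cathode: Zn²⁺ + 2e⁻ → Zn → n(Zn) = 3.451/2 = 1.726 mol → 113 g
Anode: 2Cl⁻ → Cl₂ + 2e⁻ → n(Cl₂) = 3.451/2 = 1.726 mol → 38.7 L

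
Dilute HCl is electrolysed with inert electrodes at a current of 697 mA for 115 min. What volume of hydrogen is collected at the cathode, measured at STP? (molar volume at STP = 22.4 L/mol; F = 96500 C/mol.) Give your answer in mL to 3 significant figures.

Charge passed = 0.697 × 6900 = 4809 C
n(e⁻) = Q/F = 4809/96500 = 0.04983 mol
2H⁺ + 2e⁻ → H₂, so n(H₂) = 0.04983 / 2 = 0.02492 mol
V = 0.02492 × 22.4 = 0.5582 L
= 558 mL

558 mL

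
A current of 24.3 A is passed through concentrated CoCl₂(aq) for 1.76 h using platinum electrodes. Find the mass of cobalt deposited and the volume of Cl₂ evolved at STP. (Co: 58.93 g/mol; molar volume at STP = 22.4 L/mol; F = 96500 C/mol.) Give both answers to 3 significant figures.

47.0 g Co; 17.9 L Cl₂

Q = 24.3 × 6336 = 1.540×10^5 C; n(e⁻) = 1.540×10^5 / 96500 = 1.596 mol
Cathode: Co²⁺ + 2e⁻ → Co → n(Co) = 1.596/2 = 0.7980 mol → 47.0 g
Anode: 2Cl⁻ → Cl₂ + 2e⁻ → n(Cl₂) = 1.596/2 = 0.7980 mol → 17.9 L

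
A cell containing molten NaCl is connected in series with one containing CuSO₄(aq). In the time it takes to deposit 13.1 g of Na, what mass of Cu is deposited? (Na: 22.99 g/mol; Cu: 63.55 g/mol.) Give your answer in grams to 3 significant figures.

18.1 g

n(Na) = 13.1 / 22.99 = 0.5698 mol
Na⁺ + e⁻ → Na, so n(e⁻) = 0.5698 mol
In series, the same 0.5698 mol of electrons flows through the second cell.
Cu²⁺ + 2e⁻ → Cu, so n(Cu) = 0.5698 / 2 = 0.2849 mol
m(Cu) = 0.2849 × 63.55 = 18.1 g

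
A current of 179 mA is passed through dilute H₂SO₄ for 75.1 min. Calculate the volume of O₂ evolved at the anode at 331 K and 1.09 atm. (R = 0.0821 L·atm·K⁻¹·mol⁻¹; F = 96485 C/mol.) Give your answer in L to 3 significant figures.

Q = It = 0.179 × 4506 = 806.6 C
n(e⁻) = Q/F = 806.6/96485 = 0.008360 mol
2H₂O → O₂ + 4H⁺ + 4e⁻, so n(O₂) = 0.008360 / 4 = 0.002090 mol
V = nRT/P = 0.002090 × 0.0821 × 331 / 1.09 = 0.05211 L

0.0521 L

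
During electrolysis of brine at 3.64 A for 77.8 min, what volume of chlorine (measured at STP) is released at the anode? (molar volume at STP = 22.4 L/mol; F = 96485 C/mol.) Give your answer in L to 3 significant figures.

Charge passed = 3.64 × 4668 = 16990 C
n(e⁻) = 16990 / 96485 = 0.1761 mol
2Cl⁻ → Cl₂ + 2e⁻, so n(Cl₂) = 0.1761 / 2 = 0.08805 mol
V = 0.08805 × 22.4 = 1.972 L

1.97 L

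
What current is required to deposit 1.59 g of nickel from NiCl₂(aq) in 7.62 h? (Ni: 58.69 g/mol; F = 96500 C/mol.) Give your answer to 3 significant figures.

n(Ni) = 1.59 / 58.69 = 0.02709 mol
Ni²⁺ + 2e⁻ → Ni, so n(e⁻) = 2 × 0.02709 = 0.05418 mol
Q = 0.05418 × 96500 = 5228 C
I = Q / t = 5228 / 27432 s = 0.191 A

0.191 A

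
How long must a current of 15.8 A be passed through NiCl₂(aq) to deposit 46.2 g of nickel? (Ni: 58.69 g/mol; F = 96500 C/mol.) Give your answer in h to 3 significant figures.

2.67 h

n(Ni) = 46.2 / 58.69 = 0.7872 mol
Ni²⁺ + 2e⁻ → Ni, so n(e⁻) = 2 × 0.7872 = 1.574 mol
Q = 1.574 × 96500 = 1.519×10^5 C
t = Q / I = 1.519×10^5 / 15.8 = 9614 s = 2.67 h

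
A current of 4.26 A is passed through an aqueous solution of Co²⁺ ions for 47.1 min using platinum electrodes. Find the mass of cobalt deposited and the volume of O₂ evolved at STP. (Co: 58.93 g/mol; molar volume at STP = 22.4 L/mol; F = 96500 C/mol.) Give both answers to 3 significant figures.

3.68 g Co; 0.699 L O₂

Q = 4.26 × 2826 = 12040 C; n(e⁻) = 12040 / 96500 = 0.1248 mol
Cathode: Co²⁺ + 2e⁻ → Co → n(Co) = 0.1248/2 = 0.06240 mol → 3.68 g
Anode: 2H₂O → O₂ + 4H⁺ + 4e⁻ → n(O₂) = 0.1248/4 = 0.03120 mol → 0.699 L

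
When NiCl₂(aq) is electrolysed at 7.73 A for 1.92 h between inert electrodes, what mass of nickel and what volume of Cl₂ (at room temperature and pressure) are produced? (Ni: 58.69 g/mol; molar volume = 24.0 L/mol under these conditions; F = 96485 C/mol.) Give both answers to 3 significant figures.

16.3 g Ni; 6.65 L Cl₂

Q = 7.73 × 6912 = 53430 C; n(e⁻) = 53430 / 96485 = 0.5538 mol
Cathode: Ni²⁺ + 2e⁻ → Ni → n(Ni) = 0.5538/2 = 0.2769 mol → 16.3 g
Anode: 2Cl⁻ → Cl₂ + 2e⁻ → n(Cl₂) = 0.5538/2 = 0.2769 mol → 6.65 L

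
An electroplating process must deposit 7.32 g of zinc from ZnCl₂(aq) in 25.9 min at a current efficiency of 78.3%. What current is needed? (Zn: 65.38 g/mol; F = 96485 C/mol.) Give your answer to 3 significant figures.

n(Zn) = 7.32 / 65.38 = 0.1120 mol
Zn²⁺ + 2e⁻ → Zn, so n(e⁻) = 2 × 0.1120 = 0.2240 mol
Q = 0.2240 × 96485 / 0.783 = 27600 C
I = Q / t = 27600 / 1554 s = 17.8 A

17.8 A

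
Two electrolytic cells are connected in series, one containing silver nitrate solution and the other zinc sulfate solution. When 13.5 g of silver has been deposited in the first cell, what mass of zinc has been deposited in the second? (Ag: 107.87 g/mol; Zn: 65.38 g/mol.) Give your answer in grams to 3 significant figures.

4.09 g

n(Ag) = 13.5 / 107.87 = 0.1252 mol
Ag⁺ + e⁻ → Ag, so n(e⁻) = 0.1252 mol
Same current for the same time ⇒ same n(e⁻) = 0.1252 mol in both cells.
Zn²⁺ + 2e⁻ → Zn, so n(Zn) = 0.1252 / 2 = 0.06260 mol
m(Zn) = 0.06260 × 65.38 = 4.09 g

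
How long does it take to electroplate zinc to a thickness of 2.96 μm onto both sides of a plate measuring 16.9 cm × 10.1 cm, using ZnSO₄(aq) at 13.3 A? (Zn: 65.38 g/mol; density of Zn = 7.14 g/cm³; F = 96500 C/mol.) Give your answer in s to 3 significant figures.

160 s

Plated area = 2 × 16.9 × 10.1 = 341.4 cm²
Volume = 341.4 × 2.96×10⁻⁴ cm = 0.1011 cm³
m(Zn) = 0.1011 × 7.14 = 0.7219 g
n(Zn) = 0.7219 / 65.38 = 0.01104 mol; n(e⁻) = 2 × 0.01104 = 0.02208 mol
Q = 0.02208 × 96500 = 2131 C
t = 2131 / 13.3 = 160.2 s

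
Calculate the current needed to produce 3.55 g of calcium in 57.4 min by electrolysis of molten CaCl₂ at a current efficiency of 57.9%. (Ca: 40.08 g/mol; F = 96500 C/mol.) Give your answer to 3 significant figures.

n(Ca) = 3.55 / 40.08 = 0.08857 mol
Ca²⁺ + 2e⁻ → Ca, so n(e⁻) = 2 × 0.08857 = 0.1771 mol
Q = 0.1771 × 96500 / 0.579 = 29520 C
I = Q / t = 29520 / 3444 s = 8.57 A

8.57 A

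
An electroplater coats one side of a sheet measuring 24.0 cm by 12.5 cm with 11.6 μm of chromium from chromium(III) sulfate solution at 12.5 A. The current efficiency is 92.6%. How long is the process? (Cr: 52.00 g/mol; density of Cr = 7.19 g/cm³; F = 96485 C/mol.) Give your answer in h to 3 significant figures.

0.334 h

Plated area = 24.0 × 12.5 = 300.0 cm²
Volume = 300.0 × 11.6×10⁻⁴ cm = 0.3480 cm³
m(Cr) = 0.3480 × 7.19 = 2.502 g
n(Cr) = 2.502 / 52.00 = 0.04812 mol; n(e⁻) = 3 × 0.04812 = 0.1444 mol
Q = 0.1444 × 96485 / 0.926 = 15050 C
t = 15050 / 12.5 = 1204 s = 0.334 h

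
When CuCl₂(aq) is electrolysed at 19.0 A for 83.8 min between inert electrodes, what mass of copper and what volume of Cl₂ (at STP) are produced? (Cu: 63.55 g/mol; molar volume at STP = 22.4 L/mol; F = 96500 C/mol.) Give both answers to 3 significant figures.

31.5 g Cu; 11.1 L Cl₂

Q = 19.0 × 5028 = 95530 C; n(e⁻) = 95530 / 96500 = 0.9899 mol
Cathode: Cu²⁺ + 2e⁻ → Cu → n(Cu) = 0.9899/2 = 0.4950 mol → 31.5 g
Anode: 2Cl⁻ → Cl₂ + 2e⁻ → n(Cl₂) = 0.9899/2 = 0.4950 mol → 11.1 L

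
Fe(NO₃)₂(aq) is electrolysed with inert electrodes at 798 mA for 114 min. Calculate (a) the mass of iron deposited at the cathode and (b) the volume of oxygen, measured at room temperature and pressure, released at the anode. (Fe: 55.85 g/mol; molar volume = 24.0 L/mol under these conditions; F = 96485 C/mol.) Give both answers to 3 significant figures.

1.58 g Fe; 0.339 L O₂

Q = 0.798 × 6840 = 5458 C; n(e⁻) = 5458 / 96485 = 0.05657 mol
Cathode: Fe²⁺ + 2e⁻ → Fe → n(Fe) = 0.05657/2 = 0.02829 mol → 1.58 g
Anode: 2H₂O → O₂ + 4H⁺ + 4e⁻ → n(O₂) = 0.05657/4 = 0.01414 mol → 0.339 L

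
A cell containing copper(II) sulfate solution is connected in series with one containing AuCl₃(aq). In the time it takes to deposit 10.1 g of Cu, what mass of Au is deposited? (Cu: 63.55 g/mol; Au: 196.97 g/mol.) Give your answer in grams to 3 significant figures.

n(Cu) = 10.1 / 63.55 = 0.1589 mol
Cu²⁺ + 2e⁻ → Cu, so n(e⁻) = 2 × 0.1589 = 0.3178 mol
The cells are in series, so the same charge (and hence the same n(e⁻) = 0.3178 mol) passes through both.
Au³⁺ + 3e⁻ → Au, so n(Au) = 0.3178 / 3 = 0.1059 mol
m(Au) = 0.1059 × 196.97 = 20.9 g

20.9 g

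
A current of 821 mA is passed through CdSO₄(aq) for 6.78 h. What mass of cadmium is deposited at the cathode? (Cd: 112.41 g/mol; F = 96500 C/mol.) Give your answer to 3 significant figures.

Charge passed = 0.821 × 24408 = 20040 C
n(e⁻) = Q/F = 20040/96500 = 0.2077 mol
Cd²⁺ + 2e⁻ → Cd, so n(Cd) = 0.2077 / 2 = 0.1039 mol
m = 0.1039 × 112.41 = 11.7 g

11.7 g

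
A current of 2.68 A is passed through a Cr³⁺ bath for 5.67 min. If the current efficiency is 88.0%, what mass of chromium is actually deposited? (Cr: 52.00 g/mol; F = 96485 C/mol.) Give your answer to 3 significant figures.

Q = 2.68 × 340.2 = 911.7 C
n(e⁻) = 911.7 / 96485 = 0.009449 mol
Cr³⁺ + 3e⁻ → Cr, so theoretical m(Cr) = 0.003150 × 52.00 = 0.1638 g
Actual mass = 88.0% × 0.1638 = 0.144 g

0.144 g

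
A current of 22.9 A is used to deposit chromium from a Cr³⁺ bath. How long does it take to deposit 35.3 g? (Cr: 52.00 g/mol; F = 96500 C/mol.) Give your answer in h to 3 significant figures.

n(Cr) = 35.3 / 52.00 = 0.6788 mol
Cr³⁺ + 3e⁻ → Cr, so n(e⁻) = 3 × 0.6788 = 2.036 mol
Q = 2.036 × 96500 = 1.965×10^5 C
t = Q / I = 1.965×10^5 / 22.9 = 8581 s = 2.38 h

2.38 h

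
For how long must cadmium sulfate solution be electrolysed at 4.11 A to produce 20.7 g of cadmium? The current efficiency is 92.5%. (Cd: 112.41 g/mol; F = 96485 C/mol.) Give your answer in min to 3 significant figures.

n(Cd) = 20.7 / 112.41 = 0.1841 mol
Cd²⁺ + 2e⁻ → Cd, so n(e⁻) = 2 × 0.1841 = 0.3682 mol
Q = 0.3682 × 96485 / 0.925 = 38410 C
t = Q / I = 38410 / 4.11 = 9345 s = 156 min

156 min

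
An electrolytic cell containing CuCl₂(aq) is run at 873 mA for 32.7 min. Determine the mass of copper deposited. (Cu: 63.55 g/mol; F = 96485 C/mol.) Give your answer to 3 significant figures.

0.564 g

Charge passed = 0.873 × 1962 = 1713 C
Moles of electrons = 1713 / 96485 = 0.01775 mol
Cu²⁺ + 2e⁻ → Cu, so n(Cu) = 0.01775 / 2 = 0.008875 mol
m = 0.008875 × 63.55 = 0.564 g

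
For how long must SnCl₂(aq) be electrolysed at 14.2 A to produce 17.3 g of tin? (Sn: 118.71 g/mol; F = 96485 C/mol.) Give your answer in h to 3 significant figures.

n(Sn) = 17.3 / 118.71 = 0.1457 mol
Sn²⁺ + 2e⁻ → Sn, so n(e⁻) = 2 × 0.1457 = 0.2914 mol
Q = 0.2914 × 96485 = 28120 C
t = Q / I = 28120 / 14.2 = 1980 s = 0.550 h

0.550 h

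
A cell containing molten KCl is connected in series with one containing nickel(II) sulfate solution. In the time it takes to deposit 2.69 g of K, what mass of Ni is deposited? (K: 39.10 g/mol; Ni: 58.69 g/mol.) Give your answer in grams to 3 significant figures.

n(K) = 2.69 / 39.10 = 0.06880 mol
K⁺ + e⁻ → K, so n(e⁻) = 0.06880 mol
Same current for the same time ⇒ same n(e⁻) = 0.06880 mol in both cells.
Ni²⁺ + 2e⁻ → Ni, so n(Ni) = 0.06880 / 2 = 0.03440 mol
m(Ni) = 0.03440 × 58.69 = 2.02 g

2.02 g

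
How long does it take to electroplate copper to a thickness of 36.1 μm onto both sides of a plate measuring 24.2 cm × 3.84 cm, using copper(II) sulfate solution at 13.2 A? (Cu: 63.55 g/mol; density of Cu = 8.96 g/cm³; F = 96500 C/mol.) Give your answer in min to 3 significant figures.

23.1 min

Plated area = 2 × 24.2 × 3.84 = 185.9 cm²
Volume = 185.9 × 36.1×10⁻⁴ cm = 0.6711 cm³
m(Cu) = 0.6711 × 8.96 = 6.013 g
n(Cu) = 6.013 / 63.55 = 0.09462 mol; n(e⁻) = 2 × 0.09462 = 0.1892 mol
Q = 0.1892 × 96500 = 18260 C
t = 18260 / 13.2 = 1383 s = 23.1 min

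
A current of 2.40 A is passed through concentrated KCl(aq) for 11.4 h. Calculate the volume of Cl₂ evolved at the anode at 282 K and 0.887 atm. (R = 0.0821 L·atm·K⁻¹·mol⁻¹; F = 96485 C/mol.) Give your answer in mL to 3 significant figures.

13300 mL

Q = 2.40 A × 41040 s = 98500 C
n(e⁻) = 98500 / 96485 = 1.021 mol
2Cl⁻ → Cl₂ + 2e⁻, so n(Cl₂) = 1.021 / 2 = 0.5105 mol
V = nRT/P = 0.5105 × 0.0821 × 282 / 0.887 = 13.32 L
= 13300 mL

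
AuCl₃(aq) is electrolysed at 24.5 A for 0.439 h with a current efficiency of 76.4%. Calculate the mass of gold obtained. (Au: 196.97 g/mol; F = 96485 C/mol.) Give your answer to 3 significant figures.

20.1 g

Q = 24.5 × 1580.4 = 38720 C
n(e⁻) = 38720 / 96485 = 0.4013 mol
Au³⁺ + 3e⁻ → Au, so theoretical m(Au) = 0.1338 × 196.97 = 26.35 g
Actual mass = 76.4% × 26.35 = 20.1 g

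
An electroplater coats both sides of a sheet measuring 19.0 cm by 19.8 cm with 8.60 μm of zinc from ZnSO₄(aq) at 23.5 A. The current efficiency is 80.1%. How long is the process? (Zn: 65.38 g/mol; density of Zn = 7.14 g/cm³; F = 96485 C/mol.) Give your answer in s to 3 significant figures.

724 s

Plated area = 2 × 19.0 × 19.8 = 752.4 cm²
Volume = 752.4 × 8.60×10⁻⁴ cm = 0.6471 cm³
m(Zn) = 0.6471 × 7.14 = 4.620 g
n(Zn) = 4.620 / 65.38 = 0.07066 mol; n(e⁻) = 2 × 0.07066 = 0.1413 mol
Q = 0.1413 × 96485 / 0.801 = 17020 C
t = 17020 / 23.5 = 724.3 s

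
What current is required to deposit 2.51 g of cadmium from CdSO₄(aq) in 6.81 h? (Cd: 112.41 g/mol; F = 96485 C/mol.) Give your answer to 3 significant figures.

n(Cd) = 2.51 / 112.41 = 0.02233 mol
Cd²⁺ + 2e⁻ → Cd, so n(e⁻) = 2 × 0.02233 = 0.04466 mol
Q = 0.04466 × 96485 = 4309 C
I = Q / t = 4309 / 24516 s = 0.176 A

0.176 A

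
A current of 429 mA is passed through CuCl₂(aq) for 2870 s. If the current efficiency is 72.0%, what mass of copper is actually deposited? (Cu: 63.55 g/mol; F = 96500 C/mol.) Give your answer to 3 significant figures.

0.292 g

Q = 0.429 × 2870 = 1231 C
n(e⁻) = 1231 / 96500 = 0.01276 mol
Cu²⁺ + 2e⁻ → Cu, so theoretical m(Cu) = 0.006380 × 63.55 = 0.4054 g
Actual mass = 72.0% × 0.4054 = 0.292 g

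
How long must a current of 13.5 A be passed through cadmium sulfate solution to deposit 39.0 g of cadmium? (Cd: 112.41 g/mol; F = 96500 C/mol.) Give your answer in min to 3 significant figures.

n(Cd) = 39.0 / 112.41 = 0.3469 mol
Cd²⁺ + 2e⁻ → Cd, so n(e⁻) = 2 × 0.3469 = 0.6938 mol
Q = 0.6938 × 96500 = 66950 C
t = Q / I = 66950 / 13.5 = 4959 s = 82.7 min

82.7 min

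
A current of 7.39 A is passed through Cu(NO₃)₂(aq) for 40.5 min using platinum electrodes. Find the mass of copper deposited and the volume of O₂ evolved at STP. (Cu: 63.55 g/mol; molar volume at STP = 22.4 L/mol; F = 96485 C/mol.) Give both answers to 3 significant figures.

5.91 g Cu; 1.04 L O₂

Q = 7.39 × 2430 = 17960 C; n(e⁻) = 17960 / 96485 = 0.1861 mol
Cathode: Cu²⁺ + 2e⁻ → Cu → n(Cu) = 0.1861/2 = 0.09305 mol → 5.91 g
Anode: 2H₂O → O₂ + 4H⁺ + 4e⁻ → n(O₂) = 0.1861/4 = 0.04653 mol → 1.04 L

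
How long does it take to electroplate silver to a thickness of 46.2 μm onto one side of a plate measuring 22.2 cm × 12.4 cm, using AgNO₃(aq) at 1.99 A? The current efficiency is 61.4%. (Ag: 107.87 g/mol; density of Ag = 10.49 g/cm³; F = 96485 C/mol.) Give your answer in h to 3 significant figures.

2.71 h

Plated area = 22.2 × 12.4 = 275.3 cm²
Volume = 275.3 × 46.2×10⁻⁴ cm = 1.272 cm³
m(Ag) = 1.272 × 10.49 = 13.34 g
n(Ag) = 13.34 / 107.87 = 0.1237 mol; n(e⁻) = 0.1237 mol
Q = 0.1237 × 96485 / 0.614 = 19440 C
t = 19440 / 1.99 = 9769 s = 2.71 h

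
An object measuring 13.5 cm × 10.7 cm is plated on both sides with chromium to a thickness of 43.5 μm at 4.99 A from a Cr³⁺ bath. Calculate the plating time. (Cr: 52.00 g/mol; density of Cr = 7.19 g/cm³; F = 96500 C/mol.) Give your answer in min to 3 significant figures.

Plated area = 2 × 13.5 × 10.7 = 288.9 cm²
Volume = 288.9 × 43.5×10⁻⁴ cm = 1.257 cm³
m(Cr) = 1.257 × 7.19 = 9.038 g
n(Cr) = 9.038 / 52.00 = 0.1738 mol; n(e⁻) = 3 × 0.1738 = 0.5214 mol
Q = 0.5214 × 96500 = 50320 C
t = 50320 / 4.99 = 10080 s = 168 min

168 min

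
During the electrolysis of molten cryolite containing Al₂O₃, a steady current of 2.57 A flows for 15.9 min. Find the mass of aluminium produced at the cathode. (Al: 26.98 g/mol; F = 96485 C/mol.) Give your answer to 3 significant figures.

0.229 g

Charge passed = 2.57 × 954 = 2452 C
Moles of electrons = 2452 / 96485 = 0.02541 mol
Al³⁺ + 3e⁻ → Al, so n(Al) = 0.02541 / 3 = 0.008470 mol
m = 0.008470 × 26.98 = 0.229 g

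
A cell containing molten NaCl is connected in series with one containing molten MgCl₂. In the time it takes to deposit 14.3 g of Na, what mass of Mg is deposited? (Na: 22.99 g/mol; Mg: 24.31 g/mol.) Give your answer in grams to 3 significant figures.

n(Na) = 14.3 / 22.99 = 0.6220 mol
Na⁺ + e⁻ → Na, so n(e⁻) = 0.6220 mol
In series, the same 0.6220 mol of electrons flows through the second cell.
Mg²⁺ + 2e⁻ → Mg, so n(Mg) = 0.6220 / 2 = 0.3110 mol
m(Mg) = 0.3110 × 24.31 = 7.56 g

7.56 g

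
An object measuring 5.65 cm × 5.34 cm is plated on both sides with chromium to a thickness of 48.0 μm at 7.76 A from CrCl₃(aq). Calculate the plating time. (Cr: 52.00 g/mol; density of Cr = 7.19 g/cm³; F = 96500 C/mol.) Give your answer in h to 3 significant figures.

Plated area = 2 × 5.65 × 5.34 = 60.34 cm²
Volume = 60.34 × 48.0×10⁻⁴ cm = 0.2896 cm³
m(Cr) = 0.2896 × 7.19 = 2.082 g
n(Cr) = 2.082 / 52.00 = 0.04004 mol; n(e⁻) = 3 × 0.04004 = 0.1201 mol
Q = 0.1201 × 96500 = 11590 C
t = 11590 / 7.76 = 1494 s = 0.415 h

0.415 h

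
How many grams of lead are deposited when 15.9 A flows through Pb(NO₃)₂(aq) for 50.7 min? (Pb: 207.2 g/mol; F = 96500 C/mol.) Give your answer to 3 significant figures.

Charge passed = 15.9 × 3042 = 48370 C
n(e⁻) = Q/F = 48370/96500 = 0.5012 mol
Pb²⁺ + 2e⁻ → Pb, so n(Pb) = 0.5012 / 2 = 0.2506 mol
m = 0.2506 × 207.2 = 51.9 g

51.9 g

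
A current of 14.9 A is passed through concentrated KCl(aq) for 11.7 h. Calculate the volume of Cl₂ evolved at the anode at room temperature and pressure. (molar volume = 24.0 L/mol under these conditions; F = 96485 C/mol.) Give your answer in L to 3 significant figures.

Q = It = 14.9 × 42120 = 6.276×10^5 C
Moles of electrons = 6.276×10^5 / 96485 = 6.505 mol
2Cl⁻ → Cl₂ + 2e⁻, so n(Cl₂) = 6.505 / 2 = 3.253 mol
V = 3.253 × 24.0 = 78.07 L

78.1 L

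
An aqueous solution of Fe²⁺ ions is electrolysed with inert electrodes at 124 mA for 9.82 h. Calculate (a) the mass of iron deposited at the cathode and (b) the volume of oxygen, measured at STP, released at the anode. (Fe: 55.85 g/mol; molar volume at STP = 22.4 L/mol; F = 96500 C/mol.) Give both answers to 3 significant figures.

Q = 0.124 × 35352 = 4384 C; n(e⁻) = 4384 / 96500 = 0.04543 mol
Cathode: Fe²⁺ + 2e⁻ → Fe → n(Fe) = 0.04543/2 = 0.02272 mol → 1.27 g
Anode: 2H₂O → O₂ + 4H⁺ + 4e⁻ → n(O₂) = 0.04543/4 = 0.01136 mol → 0.254 L

1.27 g Fe; 0.254 L O₂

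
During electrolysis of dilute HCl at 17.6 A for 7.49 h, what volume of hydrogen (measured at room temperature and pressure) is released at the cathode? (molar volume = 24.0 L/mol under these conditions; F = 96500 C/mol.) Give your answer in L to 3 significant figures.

59.0 L

Q = It = 17.6 × 26964 = 4.746×10^5 C
Moles of electrons = 4.746×10^5 / 96500 = 4.918 mol
2H⁺ + 2e⁻ → H₂, so n(H₂) = 4.918 / 2 = 2.459 mol
V = 2.459 × 24.0 = 59.02 L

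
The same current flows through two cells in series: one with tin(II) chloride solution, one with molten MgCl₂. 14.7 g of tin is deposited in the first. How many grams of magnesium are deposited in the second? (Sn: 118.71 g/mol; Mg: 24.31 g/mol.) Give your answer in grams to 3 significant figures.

3.01 g

n(Sn) = 14.7 / 118.71 = 0.1238 mol
Sn²⁺ + 2e⁻ → Sn, so n(e⁻) = 2 × 0.1238 = 0.2476 mol
The cells are in series, so the same charge (and hence the same n(e⁻) = 0.2476 mol) passes through both.
Mg²⁺ + 2e⁻ → Mg, so n(Mg) = 0.2476 / 2 = 0.1238 mol
m(Mg) = 0.1238 × 24.31 = 3.01 g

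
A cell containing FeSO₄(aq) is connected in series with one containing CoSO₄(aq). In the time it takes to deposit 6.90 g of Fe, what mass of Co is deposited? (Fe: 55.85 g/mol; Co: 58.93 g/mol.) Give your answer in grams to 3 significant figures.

7.28 g

n(Fe) = 6.90 / 55.85 = 0.1235 mol
Fe²⁺ + 2e⁻ → Fe, so n(e⁻) = 2 × 0.1235 = 0.2470 mol
Since the cells are in series, n(e⁻) in the Co cell is also 0.2470 mol.
Co²⁺ + 2e⁻ → Co, so n(Co) = 0.2470 / 2 = 0.1235 mol
m(Co) = 0.1235 × 58.93 = 7.28 g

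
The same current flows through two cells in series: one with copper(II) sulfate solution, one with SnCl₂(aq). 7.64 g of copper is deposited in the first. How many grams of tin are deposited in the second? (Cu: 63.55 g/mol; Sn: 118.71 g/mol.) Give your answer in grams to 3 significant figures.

n(Cu) = 7.64 / 63.55 = 0.1202 mol
Cu²⁺ + 2e⁻ → Cu, so n(e⁻) = 2 × 0.1202 = 0.2404 mol
Since the cells are in series, n(e⁻) in the Sn cell is also 0.2404 mol.
Sn²⁺ + 2e⁻ → Sn, so n(Sn) = 0.2404 / 2 = 0.1202 mol
m(Sn) = 0.1202 × 118.71 = 14.3 g

14.3 g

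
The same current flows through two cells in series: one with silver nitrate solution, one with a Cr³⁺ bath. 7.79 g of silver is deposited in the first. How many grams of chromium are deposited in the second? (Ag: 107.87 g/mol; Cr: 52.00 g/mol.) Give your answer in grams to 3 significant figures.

1.25 g

n(Ag) = 7.79 / 107.87 = 0.07222 mol
Ag⁺ + e⁻ → Ag, so n(e⁻) = 0.07222 mol
Same current for the same time ⇒ same n(e⁻) = 0.07222 mol in both cells.
Cr³⁺ + 3e⁻ → Cr, so n(Cr) = 0.07222 / 3 = 0.02407 mol
m(Cr) = 0.02407 × 52.00 = 1.25 g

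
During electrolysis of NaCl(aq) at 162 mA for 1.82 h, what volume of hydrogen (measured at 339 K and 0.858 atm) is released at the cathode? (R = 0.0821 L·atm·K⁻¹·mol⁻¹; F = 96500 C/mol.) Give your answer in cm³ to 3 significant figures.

Charge passed = 0.162 × 6552 = 1061 C
n(e⁻) = Q/F = 1061/96500 = 0.01099 mol
2H⁺ + 2e⁻ → H₂, so n(H₂) = 0.01099 / 2 = 0.005495 mol
V = nRT/P = 0.005495 × 0.0821 × 339 / 0.858 = 0.1782 L
= 178 cm³

178 cm³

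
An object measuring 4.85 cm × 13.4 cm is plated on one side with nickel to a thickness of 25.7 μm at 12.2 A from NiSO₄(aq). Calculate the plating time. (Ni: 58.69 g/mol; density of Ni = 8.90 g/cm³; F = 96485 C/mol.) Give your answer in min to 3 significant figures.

6.68 min

Plated area = 4.85 × 13.4 = 64.99 cm²
Volume = 64.99 × 25.7×10⁻⁴ cm = 0.1670 cm³
m(Ni) = 0.1670 × 8.90 = 1.486 g
n(Ni) = 1.486 / 58.69 = 0.02532 mol; n(e⁻) = 2 × 0.02532 = 0.05064 mol
Q = 0.05064 × 96485 = 4886 C
t = 4886 / 12.2 = 400.5 s = 6.68 min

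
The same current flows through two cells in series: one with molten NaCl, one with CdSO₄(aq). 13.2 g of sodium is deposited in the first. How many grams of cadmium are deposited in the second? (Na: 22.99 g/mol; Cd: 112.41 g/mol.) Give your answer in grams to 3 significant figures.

32.3 g

n(Na) = 13.2 / 22.99 = 0.5742 mol
Na⁺ + e⁻ → Na, so n(e⁻) = 0.5742 mol
Since the cells are in series, n(e⁻) in the Cd cell is also 0.5742 mol.
Cd²⁺ + 2e⁻ → Cd, so n(Cd) = 0.5742 / 2 = 0.2871 mol
m(Cd) = 0.2871 × 112.41 = 32.3 g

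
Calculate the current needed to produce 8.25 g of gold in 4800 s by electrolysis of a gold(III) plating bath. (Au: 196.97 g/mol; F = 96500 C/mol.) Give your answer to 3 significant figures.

2.53 A

n(Au) = 8.25 / 196.97 = 0.04188 mol
Au³⁺ + 3e⁻ → Au, so n(e⁻) = 3 × 0.04188 = 0.1256 mol
Q = 0.1256 × 96500 = 12120 C
I = Q / t = 12120 / 4800 s = 2.53 A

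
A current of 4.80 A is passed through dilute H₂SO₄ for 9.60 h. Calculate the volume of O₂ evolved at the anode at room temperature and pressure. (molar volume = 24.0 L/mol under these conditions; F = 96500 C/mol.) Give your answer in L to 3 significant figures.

Charge passed = 4.80 × 34560 = 1.659×10^5 C
Moles of electrons = 1.659×10^5 / 96500 = 1.719 mol
2H₂O → O₂ + 4H⁺ + 4e⁻, so n(O₂) = 1.719 / 4 = 0.4298 mol
V = 0.4298 × 24.0 = 10.32 L

10.3 L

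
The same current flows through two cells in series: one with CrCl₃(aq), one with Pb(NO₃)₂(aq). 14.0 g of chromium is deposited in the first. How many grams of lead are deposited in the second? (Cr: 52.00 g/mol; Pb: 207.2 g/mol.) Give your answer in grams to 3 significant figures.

83.7 g

n(Cr) = 14.0 / 52.00 = 0.2692 mol
Cr³⁺ + 3e⁻ → Cr, so n(e⁻) = 3 × 0.2692 = 0.8076 mol
In series, the same 0.8076 mol of electrons flows through the second cell.
Pb²⁺ + 2e⁻ → Pb, so n(Pb) = 0.8076 / 2 = 0.4038 mol
m(Pb) = 0.4038 × 207.2 = 83.7 g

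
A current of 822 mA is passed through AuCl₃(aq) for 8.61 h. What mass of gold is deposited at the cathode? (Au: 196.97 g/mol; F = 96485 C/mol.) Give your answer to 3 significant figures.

17.3 g

Q = 0.822 A × 30996 s = 25480 C
Moles of electrons = 25480 / 96485 = 0.2641 mol
Au³⁺ + 3e⁻ → Au, so n(Au) = 0.2641 / 3 = 0.08803 mol
m = 0.08803 × 196.97 = 17.3 g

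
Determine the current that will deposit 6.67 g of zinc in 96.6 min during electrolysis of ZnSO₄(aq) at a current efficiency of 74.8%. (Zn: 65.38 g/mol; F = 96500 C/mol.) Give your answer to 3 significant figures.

4.54 A

n(Zn) = 6.67 / 65.38 = 0.1020 mol
Zn²⁺ + 2e⁻ → Zn, so n(e⁻) = 2 × 0.1020 = 0.2040 mol
Q = 0.2040 × 96500 / 0.748 = 26320 C
I = Q / t = 26320 / 5796 s = 4.54 A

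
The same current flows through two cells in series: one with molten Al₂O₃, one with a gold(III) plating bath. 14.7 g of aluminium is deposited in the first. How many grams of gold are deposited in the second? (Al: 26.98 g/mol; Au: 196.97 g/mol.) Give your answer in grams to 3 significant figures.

107 g

n(Al) = 14.7 / 26.98 = 0.5448 mol
Al³⁺ + 3e⁻ → Al, so n(e⁻) = 3 × 0.5448 = 1.634 mol
In series, the same 1.634 mol of electrons flows through the second cell.
Au³⁺ + 3e⁻ → Au, so n(Au) = 1.634 / 3 = 0.5447 mol
m(Au) = 0.5447 × 196.97 = 107 g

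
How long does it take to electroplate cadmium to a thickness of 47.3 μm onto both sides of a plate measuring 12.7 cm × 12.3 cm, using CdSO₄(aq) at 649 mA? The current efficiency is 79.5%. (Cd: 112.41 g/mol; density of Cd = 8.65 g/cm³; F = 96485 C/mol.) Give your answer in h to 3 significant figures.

11.8 h

Plated area = 2 × 12.7 × 12.3 = 312.4 cm²
Volume = 312.4 × 47.3×10⁻⁴ cm = 1.478 cm³
m(Cd) = 1.478 × 8.65 = 12.78 g
n(Cd) = 12.78 / 112.41 = 0.1137 mol; n(e⁻) = 2 × 0.1137 = 0.2274 mol
Q = 0.2274 × 96485 / 0.795 = 27600 C
t = 27600 / 0.649 = 42530 s = 11.8 h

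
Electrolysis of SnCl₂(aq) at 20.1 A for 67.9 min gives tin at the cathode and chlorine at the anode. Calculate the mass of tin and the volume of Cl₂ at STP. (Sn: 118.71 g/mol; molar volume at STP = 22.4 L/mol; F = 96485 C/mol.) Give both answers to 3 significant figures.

Q = 20.1 × 4074 = 81890 C; n(e⁻) = 81890 / 96485 = 0.8487 mol
Cathode: Sn²⁺ + 2e⁻ → Sn → n(Sn) = 0.8487/2 = 0.4244 mol → 50.4 g
Anode: 2Cl⁻ → Cl₂ + 2e⁻ → n(Cl₂) = 0.8487/2 = 0.4244 mol → 9.51 L

50.4 g Sn; 9.51 L Cl₂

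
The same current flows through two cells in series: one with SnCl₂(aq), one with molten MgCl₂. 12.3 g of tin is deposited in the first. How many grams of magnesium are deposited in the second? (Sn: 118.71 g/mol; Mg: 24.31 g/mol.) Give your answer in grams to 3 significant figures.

2.52 g

n(Sn) = 12.3 / 118.71 = 0.1036 mol
Sn²⁺ + 2e⁻ → Sn, so n(e⁻) = 2 × 0.1036 = 0.2072 mol
In series, the same 0.2072 mol of electrons flows through the second cell.
Mg²⁺ + 2e⁻ → Mg, so n(Mg) = 0.2072 / 2 = 0.1036 mol
m(Mg) = 0.1036 × 24.31 = 2.52 g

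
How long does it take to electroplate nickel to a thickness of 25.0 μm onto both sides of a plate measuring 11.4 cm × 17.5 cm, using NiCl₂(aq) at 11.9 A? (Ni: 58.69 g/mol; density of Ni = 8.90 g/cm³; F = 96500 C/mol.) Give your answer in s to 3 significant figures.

Plated area = 2 × 11.4 × 17.5 = 399.0 cm²
Volume = 399.0 × 25.0×10⁻⁴ cm = 0.9975 cm³
m(Ni) = 0.9975 × 8.90 = 8.878 g
n(Ni) = 8.878 / 58.69 = 0.1513 mol; n(e⁻) = 2 × 0.1513 = 0.3026 mol
Q = 0.3026 × 96500 = 29200 C
t = 29200 / 11.9 = 2454 s

2450 s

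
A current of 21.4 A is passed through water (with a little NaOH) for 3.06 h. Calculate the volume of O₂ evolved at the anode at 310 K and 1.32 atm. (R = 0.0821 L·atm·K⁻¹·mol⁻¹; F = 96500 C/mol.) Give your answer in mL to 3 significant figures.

Q = 21.4 A × 11016 s = 2.357×10^5 C
n(e⁻) = Q/F = 2.357×10^5/96500 = 2.442 mol
2H₂O → O₂ + 4H⁺ + 4e⁻, so n(O₂) = 2.442 / 4 = 0.6105 mol
V = nRT/P = 0.6105 × 0.0821 × 310 / 1.32 = 11.77 L
= 11800 mL

11800 mL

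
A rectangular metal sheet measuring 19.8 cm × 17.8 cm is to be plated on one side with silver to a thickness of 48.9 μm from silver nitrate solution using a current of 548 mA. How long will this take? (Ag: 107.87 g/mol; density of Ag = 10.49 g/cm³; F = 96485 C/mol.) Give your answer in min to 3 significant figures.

Plated area = 19.8 × 17.8 = 352.4 cm²
Volume = 352.4 × 48.9×10⁻⁴ cm = 1.723 cm³
m(Ag) = 1.723 × 10.49 = 18.07 g
n(Ag) = 18.07 / 107.87 = 0.1675 mol; n(e⁻) = 0.1675 mol
Q = 0.1675 × 96485 = 16160 C
t = 16160 / 0.548 = 29490 s = 492 min

492 min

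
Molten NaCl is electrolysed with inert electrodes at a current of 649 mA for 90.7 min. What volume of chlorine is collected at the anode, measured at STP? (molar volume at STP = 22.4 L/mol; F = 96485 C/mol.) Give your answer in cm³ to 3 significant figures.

410 cm³

Charge passed = 0.649 × 5442 = 3532 C
Moles of electrons = 3532 / 96485 = 0.03661 mol
2Cl⁻ → Cl₂ + 2e⁻, so n(Cl₂) = 0.03661 / 2 = 0.01831 mol
V = 0.01831 × 22.4 = 0.4101 L
= 410 cm³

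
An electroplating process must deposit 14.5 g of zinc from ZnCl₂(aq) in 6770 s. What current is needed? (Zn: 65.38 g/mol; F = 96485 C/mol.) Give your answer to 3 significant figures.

6.32 A

n(Zn) = 14.5 / 65.38 = 0.2218 mol
Zn²⁺ + 2e⁻ → Zn, so n(e⁻) = 2 × 0.2218 = 0.4436 mol
Q = 0.4436 × 96485 = 42800 C
I = Q / t = 42800 / 6770 s = 6.32 A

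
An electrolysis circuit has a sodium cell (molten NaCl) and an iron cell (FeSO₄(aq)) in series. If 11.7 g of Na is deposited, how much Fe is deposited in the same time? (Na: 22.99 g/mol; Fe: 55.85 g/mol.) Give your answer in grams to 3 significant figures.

n(Na) = 11.7 / 22.99 = 0.5089 mol
Na⁺ + e⁻ → Na, so n(e⁻) = 0.5089 mol
In series, the same 0.5089 mol of electrons flows through the second cell.
Fe²⁺ + 2e⁻ → Fe, so n(Fe) = 0.5089 / 2 = 0.2545 mol
m(Fe) = 0.2545 × 55.85 = 14.2 g

14.2 g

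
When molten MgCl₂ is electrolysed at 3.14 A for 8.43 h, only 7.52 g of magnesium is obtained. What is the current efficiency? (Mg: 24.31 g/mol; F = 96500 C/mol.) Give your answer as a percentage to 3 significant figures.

62.7%

Q = 3.14 × 30348 = 95290 C
n(e⁻) = 95290 / 96500 = 0.9875 mol
Mg²⁺ + 2e⁻ → Mg, so theoretical n(Mg) = 0.4938 mol → 12.00 g
Efficiency = 7.52 / 12.00 = 0.6267 = 62.7%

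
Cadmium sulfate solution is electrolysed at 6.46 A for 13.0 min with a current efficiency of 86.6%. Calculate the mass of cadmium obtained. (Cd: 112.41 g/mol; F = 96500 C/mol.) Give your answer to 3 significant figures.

Q = 6.46 × 780 = 5039 C
n(e⁻) = 5039 / 96500 = 0.05222 mol
Cd²⁺ + 2e⁻ → Cd, so theoretical m(Cd) = 0.02611 × 112.41 = 2.935 g
Actual mass = 86.6% × 2.935 = 2.54 g

2.54 g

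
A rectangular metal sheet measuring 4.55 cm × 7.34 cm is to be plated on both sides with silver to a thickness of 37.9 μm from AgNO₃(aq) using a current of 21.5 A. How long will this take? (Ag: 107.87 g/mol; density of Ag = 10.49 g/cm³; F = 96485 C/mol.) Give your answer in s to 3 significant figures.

Plated area = 2 × 4.55 × 7.34 = 66.79 cm²
Volume = 66.79 × 37.9×10⁻⁴ cm = 0.2531 cm³
m(Ag) = 0.2531 × 10.49 = 2.655 g
n(Ag) = 2.655 / 107.87 = 0.02461 mol; n(e⁻) = 0.02461 mol
Q = 0.02461 × 96485 = 2374 C
t = 2374 / 21.5 = 110.4 s

110 s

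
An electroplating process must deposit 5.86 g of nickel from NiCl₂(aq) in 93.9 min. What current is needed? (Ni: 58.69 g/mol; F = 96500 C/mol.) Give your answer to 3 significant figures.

3.42 A

n(Ni) = 5.86 / 58.69 = 0.09985 mol
Ni²⁺ + 2e⁻ → Ni, so n(e⁻) = 2 × 0.09985 = 0.1997 mol
Q = 0.1997 × 96500 = 19270 C
I = Q / t = 19270 / 5634 s = 3.42 A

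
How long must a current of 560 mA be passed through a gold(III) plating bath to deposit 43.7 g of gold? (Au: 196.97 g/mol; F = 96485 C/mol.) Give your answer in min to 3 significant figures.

n(Au) = 43.7 / 196.97 = 0.2219 mol
Au³⁺ + 3e⁻ → Au, so n(e⁻) = 3 × 0.2219 = 0.6657 mol
Q = 0.6657 × 96485 = 64230 C
t = Q / I = 64230 / 0.560 = 1.147×10^5 s = 1910 min

1910 min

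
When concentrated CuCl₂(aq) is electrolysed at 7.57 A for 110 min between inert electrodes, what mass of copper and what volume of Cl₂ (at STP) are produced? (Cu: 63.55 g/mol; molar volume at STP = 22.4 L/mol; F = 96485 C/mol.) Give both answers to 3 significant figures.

16.5 g Cu; 5.80 L Cl₂

Q = 7.57 × 6600 = 49960 C; n(e⁻) = 49960 / 96485 = 0.5178 mol
Cathode: Cu²⁺ + 2e⁻ → Cu → n(Cu) = 0.5178/2 = 0.2589 mol → 16.5 g
Anode: 2Cl⁻ → Cl₂ + 2e⁻ → n(Cl₂) = 0.5178/2 = 0.2589 mol → 5.80 L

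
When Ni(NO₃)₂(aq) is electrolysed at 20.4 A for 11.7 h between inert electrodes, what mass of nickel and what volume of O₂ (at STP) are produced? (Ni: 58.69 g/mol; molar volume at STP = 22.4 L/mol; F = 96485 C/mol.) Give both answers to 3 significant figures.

261 g Ni; 49.9 L O₂

Q = 20.4 × 42120 = 8.592×10^5 C; n(e⁻) = 8.592×10^5 / 96485 = 8.905 mol
Cathode: Ni²⁺ + 2e⁻ → Ni → n(Ni) = 8.905/2 = 4.453 mol → 261 g
Anode: 2H₂O → O₂ + 4H⁺ + 4e⁻ → n(O₂) = 8.905/4 = 2.226 mol → 49.9 L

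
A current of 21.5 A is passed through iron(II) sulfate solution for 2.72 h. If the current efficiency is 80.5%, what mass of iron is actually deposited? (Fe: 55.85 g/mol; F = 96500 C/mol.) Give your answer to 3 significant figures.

49.0 g

Q = 21.5 × 9792 = 2.105×10^5 C
n(e⁻) = 2.105×10^5 / 96500 = 2.181 mol
Fe²⁺ + 2e⁻ → Fe, so theoretical m(Fe) = 1.091 × 55.85 = 60.93 g
Actual mass = 80.5% × 60.93 = 49.0 g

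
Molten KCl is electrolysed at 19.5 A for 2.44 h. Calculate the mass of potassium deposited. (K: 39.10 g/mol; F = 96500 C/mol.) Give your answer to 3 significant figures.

Q = 19.5 A × 8784 s = 1.713×10^5 C
n(e⁻) = 1.713×10^5 / 96500 = 1.775 mol
K⁺ + e⁻ → K, so n(K) = 1.775 mol
m = 1.775 × 39.10 = 69.4 g

69.4 g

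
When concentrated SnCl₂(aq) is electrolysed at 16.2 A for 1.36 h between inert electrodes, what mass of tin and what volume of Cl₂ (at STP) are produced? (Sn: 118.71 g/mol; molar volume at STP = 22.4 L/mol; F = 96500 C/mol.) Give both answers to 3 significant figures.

48.8 g Sn; 9.21 L Cl₂

Q = 16.2 × 4896 = 79320 C; n(e⁻) = 79320 / 96500 = 0.8220 mol
Cathode: Sn²⁺ + 2e⁻ → Sn → n(Sn) = 0.8220/2 = 0.4110 mol → 48.8 g
Anode: 2Cl⁻ → Cl₂ + 2e⁻ → n(Cl₂) = 0.8220/2 = 0.4110 mol → 9.21 L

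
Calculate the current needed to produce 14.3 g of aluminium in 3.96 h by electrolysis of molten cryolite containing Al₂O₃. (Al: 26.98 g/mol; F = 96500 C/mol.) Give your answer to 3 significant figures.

10.8 A

n(Al) = 14.3 / 26.98 = 0.5300 mol
Al³⁺ + 3e⁻ → Al, so n(e⁻) = 3 × 0.5300 = 1.590 mol
Q = 1.590 × 96500 = 1.534×10^5 C
I = Q / t = 1.534×10^5 / 14256 s = 10.8 A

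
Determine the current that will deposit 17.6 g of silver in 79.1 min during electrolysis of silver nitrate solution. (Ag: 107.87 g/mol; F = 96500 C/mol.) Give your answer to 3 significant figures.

n(Ag) = 17.6 / 107.87 = 0.1632 mol
Ag⁺ + e⁻ → Ag, so n(e⁻) = 0.1632 mol
Q = 0.1632 × 96500 = 15750 C
I = Q / t = 15750 / 4746 s = 3.32 A

3.32 A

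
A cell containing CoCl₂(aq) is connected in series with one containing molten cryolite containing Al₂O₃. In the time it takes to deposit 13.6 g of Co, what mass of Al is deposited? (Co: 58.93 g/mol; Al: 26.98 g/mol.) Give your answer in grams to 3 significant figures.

4.15 g

n(Co) = 13.6 / 58.93 = 0.2308 mol
Co²⁺ + 2e⁻ → Co, so n(e⁻) = 2 × 0.2308 = 0.4616 mol
Same current for the same time ⇒ same n(e⁻) = 0.4616 mol in both cells.
Al³⁺ + 3e⁻ → Al, so n(Al) = 0.4616 / 3 = 0.1539 mol
m(Al) = 0.1539 × 26.98 = 4.15 g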